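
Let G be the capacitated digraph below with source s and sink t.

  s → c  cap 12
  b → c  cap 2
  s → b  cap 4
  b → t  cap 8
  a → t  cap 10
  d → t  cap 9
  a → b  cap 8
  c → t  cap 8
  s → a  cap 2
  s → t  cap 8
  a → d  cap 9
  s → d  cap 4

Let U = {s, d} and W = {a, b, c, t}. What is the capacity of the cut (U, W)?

35

Edges leaving {s, d}: s→a (2), s→b (4), s→c (12), s→t (8), d→t (9).
Cut capacity = 2 + 4 + 12 + 8 + 9 = 35.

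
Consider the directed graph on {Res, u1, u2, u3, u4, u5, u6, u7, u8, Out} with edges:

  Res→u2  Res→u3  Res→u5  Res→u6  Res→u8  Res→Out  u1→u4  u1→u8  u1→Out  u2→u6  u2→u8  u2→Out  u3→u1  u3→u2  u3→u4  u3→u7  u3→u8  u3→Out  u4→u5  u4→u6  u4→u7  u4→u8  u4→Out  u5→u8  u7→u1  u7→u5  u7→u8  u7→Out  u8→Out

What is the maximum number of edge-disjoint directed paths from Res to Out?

4

Assign every edge capacity 1; by Menger, the answer equals the max flow.
Path Res→Out (+1); total 1.
Path Res→u2→Out (+1); total 2.
Path Res→u3→Out (+1); total 3.
Path Res→u8→Out (+1); total 4.
No residual Res→Out path; max flow = 4.
Certifying cut of size 4: {Res→Out, Res→u2, Res→u3, u8→Out}.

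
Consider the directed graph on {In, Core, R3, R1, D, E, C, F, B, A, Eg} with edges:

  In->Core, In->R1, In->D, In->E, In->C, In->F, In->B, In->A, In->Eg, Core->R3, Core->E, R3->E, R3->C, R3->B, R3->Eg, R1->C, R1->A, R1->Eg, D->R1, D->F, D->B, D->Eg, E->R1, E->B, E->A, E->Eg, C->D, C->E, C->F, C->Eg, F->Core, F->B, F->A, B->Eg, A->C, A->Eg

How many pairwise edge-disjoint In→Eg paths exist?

8

Assign every edge capacity 1; by Menger, the answer equals the max flow.
Path In→Eg (+1); total 1.
Path In→R1→Eg (+1); total 2.
Path In→D→Eg (+1); total 3.
Path In→E→Eg (+1); total 4.
Path In→C→Eg (+1); total 5.
Path In→B→Eg (+1); total 6.
Path In→A→Eg (+1); total 7.
Path In→Core→R3→Eg (+1); total 8.
No residual In→Eg path; max flow = 8.
Certifying cut of size 8: {A→Eg, B→Eg, C→Eg, Core→R3, D→Eg, E→Eg, In→Eg, R1→Eg}.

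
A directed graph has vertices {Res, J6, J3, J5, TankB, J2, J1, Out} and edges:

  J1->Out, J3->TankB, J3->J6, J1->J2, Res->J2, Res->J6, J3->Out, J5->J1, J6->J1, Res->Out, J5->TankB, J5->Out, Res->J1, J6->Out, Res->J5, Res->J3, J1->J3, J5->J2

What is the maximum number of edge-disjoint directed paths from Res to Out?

Assign every edge capacity 1; by Menger, the answer equals the max flow.
Path Res→Out (+1); total 1.
Path Res→J6→Out (+1); total 2.
Path Res→J3→Out (+1); total 3.
Path Res→J5→Out (+1); total 4.
Path Res→J1→Out (+1); total 5.
No residual Res→Out path; max flow = 5.
Certifying cut of size 5: {Res→J1, Res→J3, Res→J5, Res→J6, Res→Out}.

5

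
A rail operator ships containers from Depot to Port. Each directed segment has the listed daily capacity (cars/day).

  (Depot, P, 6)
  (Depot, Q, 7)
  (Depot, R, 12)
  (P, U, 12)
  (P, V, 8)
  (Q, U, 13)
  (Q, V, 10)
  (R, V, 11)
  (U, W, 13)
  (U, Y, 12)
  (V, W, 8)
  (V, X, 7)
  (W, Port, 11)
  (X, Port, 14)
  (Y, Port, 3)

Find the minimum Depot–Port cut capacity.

Augment Depot→P→U→W→Port: bottleneck 6, flow now 6.
Augment Depot→Q→U→W→Port: bottleneck 5, flow now 11.
Augment Depot→Q→U→Y→Port: bottleneck 2, flow now 13.
Augment Depot→R→V→X→Port: bottleneck 7, flow now 20.
Augment Depot→R→V→W→U→Y→Port: bottleneck 1, flow now 21. (uses reverse residual edge)
No augmenting path remains; maximum flow = 21.
By max-flow min-cut, the minimum cut capacity equals the max flow.
In the residual graph, reachable from Depot: {Depot, P, Q, R, U, V, W, Y}.
Min-cut edges: V→X (7), W→Port (11), Y→Port (3); capacity 7 + 11 + 3 = 21.

21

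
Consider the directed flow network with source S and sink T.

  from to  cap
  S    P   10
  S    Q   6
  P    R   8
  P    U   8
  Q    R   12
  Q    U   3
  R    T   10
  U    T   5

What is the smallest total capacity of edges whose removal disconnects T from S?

15

Augment S→P→R→T: bottleneck 8, flow now 8.
Augment S→P→U→T: bottleneck 2, flow now 10.
Augment S→Q→R→T: bottleneck 2, flow now 12.
Augment S→Q→U→T: bottleneck 3, flow now 15.
No augmenting path remains; maximum flow = 15.
By max-flow min-cut, the minimum cut capacity equals the max flow.
In the residual graph, reachable from S: {S, P, Q, R, U}.
Min-cut edges: R→T (10), U→T (5); capacity 10 + 5 = 15.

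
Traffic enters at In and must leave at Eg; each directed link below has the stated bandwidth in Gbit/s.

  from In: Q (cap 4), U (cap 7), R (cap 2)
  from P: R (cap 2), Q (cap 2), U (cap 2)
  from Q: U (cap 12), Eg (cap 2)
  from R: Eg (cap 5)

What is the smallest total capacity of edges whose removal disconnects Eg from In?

4

Augment In→Q→Eg: bottleneck 2, flow now 2.
Augment In→R→Eg: bottleneck 2, flow now 4.
No augmenting path remains; maximum flow = 4.
By max-flow min-cut, the minimum cut capacity equals the max flow.
In the residual graph, reachable from In: {In, Q, U}.
Min-cut edges: In→R (2), Q→Eg (2); capacity 2 + 2 = 4.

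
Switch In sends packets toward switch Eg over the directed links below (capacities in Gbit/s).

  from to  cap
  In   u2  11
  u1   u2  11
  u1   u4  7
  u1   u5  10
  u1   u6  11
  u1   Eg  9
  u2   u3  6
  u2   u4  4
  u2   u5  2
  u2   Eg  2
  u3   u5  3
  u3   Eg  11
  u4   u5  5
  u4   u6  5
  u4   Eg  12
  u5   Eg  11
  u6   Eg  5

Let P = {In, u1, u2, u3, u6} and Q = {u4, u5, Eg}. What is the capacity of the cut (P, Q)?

53

Edges leaving {In, u1, u2, u3, u6}: u1→u4 (7), u1→u5 (10), u1→Eg (9), u2→u4 (4), u2→u5 (2), u2→Eg (2), u3→u5 (3), u3→Eg (11), u6→Eg (5).
Cut capacity = 7 + 10 + 9 + 4 + 2 + 2 + 3 + 11 + 5 = 53.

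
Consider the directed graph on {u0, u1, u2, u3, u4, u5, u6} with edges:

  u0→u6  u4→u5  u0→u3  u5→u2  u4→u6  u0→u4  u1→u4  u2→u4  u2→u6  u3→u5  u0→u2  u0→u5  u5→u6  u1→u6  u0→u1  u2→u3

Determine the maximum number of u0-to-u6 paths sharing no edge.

Assign every edge capacity 1; by Menger, the answer equals the max flow.
Path u0→u6 (+1); total 1.
Path u0→u1→u6 (+1); total 2.
Path u0→u2→u6 (+1); total 3.
Path u0→u4→u6 (+1); total 4.
Path u0→u5→u6 (+1); total 5.
No residual u0→u6 path; max flow = 5.
Certifying cut of size 5: {u0→u1, u0→u6, u2→u6, u4→u6, u5→u6}.

5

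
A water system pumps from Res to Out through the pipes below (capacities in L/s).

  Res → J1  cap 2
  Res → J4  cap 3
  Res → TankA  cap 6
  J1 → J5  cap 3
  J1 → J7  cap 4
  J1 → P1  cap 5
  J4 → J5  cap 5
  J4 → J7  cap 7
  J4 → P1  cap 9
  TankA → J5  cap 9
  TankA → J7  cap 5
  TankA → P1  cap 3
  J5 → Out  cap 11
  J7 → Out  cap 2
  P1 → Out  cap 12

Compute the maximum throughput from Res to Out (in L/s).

Augment Res→J1→J5→Out: bottleneck 2, flow now 2.
Augment Res→J4→J5→Out: bottleneck 3, flow now 5.
Augment Res→TankA→J5→Out: bottleneck 6, flow now 11.
No augmenting path remains; maximum flow = 11.
In the residual graph, reachable from Res: {Res}.
Min-cut edges: Res→J1 (2), Res→J4 (3), Res→TankA (6); capacity 2 + 3 + 6 = 11.
This cut is saturated, so no flow can exceed 11.

11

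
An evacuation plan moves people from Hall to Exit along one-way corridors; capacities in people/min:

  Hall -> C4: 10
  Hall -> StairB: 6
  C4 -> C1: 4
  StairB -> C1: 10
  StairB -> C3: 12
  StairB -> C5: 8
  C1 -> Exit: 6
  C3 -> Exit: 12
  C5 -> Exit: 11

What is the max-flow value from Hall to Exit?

10

Augment Hall→C4→C1→Exit: bottleneck 4, flow now 4.
Augment Hall→StairB→C1→Exit: bottleneck 2, flow now 6.
Augment Hall→StairB→C3→Exit: bottleneck 4, flow now 10.
No augmenting path remains; maximum flow = 10.
In the residual graph, reachable from Hall: {Hall, C4}.
Min-cut edges: Hall→StairB (6), C4→C1 (4); capacity 6 + 4 = 10.
This cut is saturated, so no flow can exceed 10.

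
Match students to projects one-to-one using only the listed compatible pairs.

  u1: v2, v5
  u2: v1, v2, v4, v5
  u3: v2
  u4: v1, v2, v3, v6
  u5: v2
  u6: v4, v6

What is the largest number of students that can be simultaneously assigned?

5

Unit-capacity flow: source→left, listed edges, right→sink; max matching = max flow.
Augmenting path u1→v2 (+1); matched 1.
Augmenting path u2→v1 (+1); matched 2.
Augmenting path u4→v3 (+1); matched 3.
Augmenting path u6→v4 (+1); matched 4.
Augmenting path u3→v2→u1→v5 (+1); matched 5.
No augmenting path remains; maximum matching = 5.
König certificate: {u1, u2, u4, u6, v2} is a vertex cover of size 5 (every listed pair touches it), so no matching can be larger.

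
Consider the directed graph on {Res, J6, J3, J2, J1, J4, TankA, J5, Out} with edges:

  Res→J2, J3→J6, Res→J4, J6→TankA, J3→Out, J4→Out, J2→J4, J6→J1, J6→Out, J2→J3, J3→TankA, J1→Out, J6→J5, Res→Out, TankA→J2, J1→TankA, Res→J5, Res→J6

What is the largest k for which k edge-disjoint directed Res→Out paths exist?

4

Assign every edge capacity 1; by Menger, the answer equals the max flow.
Path Res→Out (+1); total 1.
Path Res→J6→Out (+1); total 2.
Path Res→J4→Out (+1); total 3.
Path Res→J2→J3→Out (+1); total 4.
No residual Res→Out path; max flow = 4.
Certifying cut of size 4: {Res→J2, Res→J4, Res→J6, Res→Out}.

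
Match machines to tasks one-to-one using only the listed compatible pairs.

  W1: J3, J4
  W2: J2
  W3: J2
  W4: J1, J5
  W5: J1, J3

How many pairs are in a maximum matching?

Unit-capacity flow: source→left, listed edges, right→sink; max matching = max flow.
Augmenting path W1→J3 (+1); matched 1.
Augmenting path W2→J2 (+1); matched 2.
Augmenting path W4→J1 (+1); matched 3.
Augmenting path W5→J1→W4→J5 (+1); matched 4.
No augmenting path remains; maximum matching = 4.
König certificate: {W1, W4, W5, J2} is a vertex cover of size 4 (every listed pair touches it), so no matching can be larger.

4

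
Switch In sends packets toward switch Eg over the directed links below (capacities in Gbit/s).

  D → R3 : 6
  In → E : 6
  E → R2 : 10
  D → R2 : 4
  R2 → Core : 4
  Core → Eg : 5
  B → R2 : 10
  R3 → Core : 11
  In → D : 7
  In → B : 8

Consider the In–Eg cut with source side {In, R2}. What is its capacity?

Edges leaving {In, R2}: In→B (8), In→E (6), In→D (7), R2→Core (4).
Cut capacity = 8 + 6 + 7 + 4 = 25.

25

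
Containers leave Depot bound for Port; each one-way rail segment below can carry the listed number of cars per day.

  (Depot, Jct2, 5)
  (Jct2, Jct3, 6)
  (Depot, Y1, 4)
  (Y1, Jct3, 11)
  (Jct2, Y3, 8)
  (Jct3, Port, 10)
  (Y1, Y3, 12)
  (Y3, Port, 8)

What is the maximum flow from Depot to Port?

9

Augment Depot→Jct2→Y3→Port: bottleneck 5, flow now 5.
Augment Depot→Y1→Y3→Port: bottleneck 3, flow now 8.
Augment Depot→Y1→Jct3→Port: bottleneck 1, flow now 9.
No augmenting path remains; maximum flow = 9.
In the residual graph, reachable from Depot: {Depot}.
Min-cut edges: Depot→Jct2 (5), Depot→Y1 (4); capacity 5 + 4 = 9.
This cut is saturated, so no flow can exceed 9.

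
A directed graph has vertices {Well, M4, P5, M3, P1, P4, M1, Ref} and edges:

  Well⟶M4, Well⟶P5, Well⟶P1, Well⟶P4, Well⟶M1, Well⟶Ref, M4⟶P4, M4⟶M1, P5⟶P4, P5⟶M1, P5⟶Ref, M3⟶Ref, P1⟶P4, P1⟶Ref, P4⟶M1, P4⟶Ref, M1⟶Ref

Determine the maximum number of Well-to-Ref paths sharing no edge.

5

Assign every edge capacity 1; by Menger, the answer equals the max flow.
Path Well→Ref (+1); total 1.
Path Well→P5→Ref (+1); total 2.
Path Well→P1→Ref (+1); total 3.
Path Well→P4→Ref (+1); total 4.
Path Well→M1→Ref (+1); total 5.
No residual Well→Ref path; max flow = 5.
Certifying cut of size 5: {M1→Ref, P4→Ref, Well→P1, Well→P5, Well→Ref}.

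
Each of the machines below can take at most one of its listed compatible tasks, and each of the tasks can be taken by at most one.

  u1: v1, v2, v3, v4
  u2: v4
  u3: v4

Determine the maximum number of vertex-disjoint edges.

Unit-capacity flow: source→left, listed edges, right→sink; max matching = max flow.
Augmenting path u1→v1 (+1); matched 1.
Augmenting path u2→v4 (+1); matched 2.
No augmenting path remains; maximum matching = 2.
König certificate: {u1, v4} is a vertex cover of size 2 (every listed pair touches it), so no matching can be larger.

2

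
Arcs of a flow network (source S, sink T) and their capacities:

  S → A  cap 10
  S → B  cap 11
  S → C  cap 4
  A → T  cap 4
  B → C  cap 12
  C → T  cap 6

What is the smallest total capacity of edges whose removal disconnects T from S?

Augment S→A→T: bottleneck 4, flow now 4.
Augment S→C→T: bottleneck 4, flow now 8.
Augment S→B→C→T: bottleneck 2, flow now 10.
No augmenting path remains; maximum flow = 10.
By max-flow min-cut, the minimum cut capacity equals the max flow.
In the residual graph, reachable from S: {S, A, B, C}.
Min-cut edges: A→T (4), C→T (6); capacity 4 + 6 = 10.

10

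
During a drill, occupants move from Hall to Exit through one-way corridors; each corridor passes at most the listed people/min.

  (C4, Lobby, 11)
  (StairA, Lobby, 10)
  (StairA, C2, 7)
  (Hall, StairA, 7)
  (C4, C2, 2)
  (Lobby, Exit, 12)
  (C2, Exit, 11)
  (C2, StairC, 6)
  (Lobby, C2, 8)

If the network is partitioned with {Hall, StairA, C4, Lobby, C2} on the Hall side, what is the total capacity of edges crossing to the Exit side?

29

Edges leaving {Hall, StairA, C4, Lobby, C2}: Lobby→Exit (12), C2→StairC (6), C2→Exit (11).
Cut capacity = 12 + 6 + 11 = 29.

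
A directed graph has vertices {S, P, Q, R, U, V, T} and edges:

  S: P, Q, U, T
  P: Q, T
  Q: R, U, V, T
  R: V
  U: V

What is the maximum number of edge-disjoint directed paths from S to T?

Assign every edge capacity 1; by Menger, the answer equals the max flow.
Path S→T (+1); total 1.
Path S→P→T (+1); total 2.
Path S→Q→T (+1); total 3.
No residual S→T path; max flow = 3.
Certifying cut of size 3: {S→P, S→Q, S→T}.

3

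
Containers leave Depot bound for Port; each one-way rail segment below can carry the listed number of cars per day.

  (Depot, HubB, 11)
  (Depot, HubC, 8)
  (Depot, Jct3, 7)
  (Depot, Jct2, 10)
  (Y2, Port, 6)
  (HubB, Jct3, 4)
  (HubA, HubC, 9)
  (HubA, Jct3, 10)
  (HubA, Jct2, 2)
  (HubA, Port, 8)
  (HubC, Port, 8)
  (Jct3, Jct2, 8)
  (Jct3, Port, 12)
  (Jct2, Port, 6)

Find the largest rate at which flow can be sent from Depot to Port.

Augment Depot→HubC→Port: bottleneck 8, flow now 8.
Augment Depot→Jct3→Port: bottleneck 7, flow now 15.
Augment Depot→Jct2→Port: bottleneck 6, flow now 21.
Augment Depot→HubB→Jct3→Port: bottleneck 4, flow now 25.
No augmenting path remains; maximum flow = 25.
In the residual graph, reachable from Depot: {Depot, HubB, Jct2}.
Min-cut edges: Depot→HubC (8), Depot→Jct3 (7), HubB→Jct3 (4), Jct2→Port (6); capacity 8 + 7 + 4 + 6 = 25.
This cut is saturated, so no flow can exceed 25.

25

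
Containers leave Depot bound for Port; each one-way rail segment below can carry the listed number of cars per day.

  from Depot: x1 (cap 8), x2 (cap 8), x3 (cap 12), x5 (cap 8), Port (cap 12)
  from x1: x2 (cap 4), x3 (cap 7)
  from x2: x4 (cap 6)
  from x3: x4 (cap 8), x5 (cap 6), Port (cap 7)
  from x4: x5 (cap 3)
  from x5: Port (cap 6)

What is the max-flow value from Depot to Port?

Augment Depot→Port: bottleneck 12, flow now 12.
Augment Depot→x3→Port: bottleneck 7, flow now 19.
Augment Depot→x5→Port: bottleneck 6, flow now 25.
No augmenting path remains; maximum flow = 25.
In the residual graph, reachable from Depot: {Depot, x1, x2, x3, x4, x5}.
Min-cut edges: Depot→Port (12), x3→Port (7), x5→Port (6); capacity 12 + 7 + 6 = 25.
This cut is saturated, so no flow can exceed 25.

25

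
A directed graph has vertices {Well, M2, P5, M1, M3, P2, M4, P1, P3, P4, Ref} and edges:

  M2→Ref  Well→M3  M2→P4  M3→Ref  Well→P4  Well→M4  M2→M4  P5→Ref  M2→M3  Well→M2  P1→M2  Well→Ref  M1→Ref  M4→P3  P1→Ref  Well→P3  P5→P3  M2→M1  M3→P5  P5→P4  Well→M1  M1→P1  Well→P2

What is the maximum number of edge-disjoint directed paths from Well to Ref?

Assign every edge capacity 1; by Menger, the answer equals the max flow.
Path Well→Ref (+1); total 1.
Path Well→M2→Ref (+1); total 2.
Path Well→M1→Ref (+1); total 3.
Path Well→M3→Ref (+1); total 4.
No residual Well→Ref path; max flow = 4.
Certifying cut of size 4: {Well→M1, Well→M2, Well→M3, Well→Ref}.

4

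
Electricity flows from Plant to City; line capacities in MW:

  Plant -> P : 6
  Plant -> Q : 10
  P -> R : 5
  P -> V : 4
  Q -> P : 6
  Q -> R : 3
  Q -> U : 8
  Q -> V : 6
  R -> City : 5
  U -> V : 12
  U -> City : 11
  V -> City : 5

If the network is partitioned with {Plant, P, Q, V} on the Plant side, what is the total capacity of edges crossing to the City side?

Edges leaving {Plant, P, Q, V}: P→R (5), Q→R (3), Q→U (8), V→City (5).
Cut capacity = 5 + 3 + 8 + 5 = 21.

21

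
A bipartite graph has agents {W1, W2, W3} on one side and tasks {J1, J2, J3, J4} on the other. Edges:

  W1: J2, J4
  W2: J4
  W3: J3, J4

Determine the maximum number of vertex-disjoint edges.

Unit-capacity flow: source→left, listed edges, right→sink; max matching = max flow.
Augmenting path W1→J2 (+1); matched 1.
Augmenting path W2→J4 (+1); matched 2.
Augmenting path W3→J3 (+1); matched 3.
No augmenting path remains; maximum matching = 3.
König certificate: {W1, W2, W3} is a vertex cover of size 3 (every listed pair touches it), so no matching can be larger.

3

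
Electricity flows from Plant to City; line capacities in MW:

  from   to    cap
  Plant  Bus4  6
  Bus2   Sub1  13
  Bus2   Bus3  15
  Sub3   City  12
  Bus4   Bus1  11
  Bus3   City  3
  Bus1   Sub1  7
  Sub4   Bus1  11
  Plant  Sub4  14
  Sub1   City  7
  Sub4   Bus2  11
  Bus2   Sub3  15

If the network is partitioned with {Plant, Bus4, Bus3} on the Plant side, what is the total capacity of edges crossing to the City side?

Edges leaving {Plant, Bus4, Bus3}: Plant→Sub4 (14), Bus4→Bus1 (11), Bus3→City (3).
Cut capacity = 14 + 11 + 3 = 28.

28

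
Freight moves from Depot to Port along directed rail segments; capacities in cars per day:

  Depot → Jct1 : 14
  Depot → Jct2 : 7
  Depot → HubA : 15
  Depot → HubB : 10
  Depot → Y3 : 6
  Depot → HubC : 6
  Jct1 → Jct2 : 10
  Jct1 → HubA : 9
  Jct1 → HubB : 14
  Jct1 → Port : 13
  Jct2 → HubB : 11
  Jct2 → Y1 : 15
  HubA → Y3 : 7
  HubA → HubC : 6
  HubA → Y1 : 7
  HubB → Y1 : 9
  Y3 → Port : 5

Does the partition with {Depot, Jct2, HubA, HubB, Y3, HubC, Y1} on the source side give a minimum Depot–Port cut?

Given cut capacity: 14 + 5 = 19.
Augment Depot→Jct1→Port: bottleneck 13, flow now 13.
Augment Depot→Y3→Port: bottleneck 5, flow now 18.
No augmenting path remains; maximum flow = 18.
In the residual graph, reachable from Depot: {Depot, Jct1, Jct2, HubA, HubB, Y3, HubC, Y1}.
Min-cut edges: Jct1→Port (13), Y3→Port (5); capacity 13 + 5 = 18.
Cut capacity 19 exceeds the max flow 18, so it is not minimum.

No — its capacity is 19, but the minimum cut has capacity 18.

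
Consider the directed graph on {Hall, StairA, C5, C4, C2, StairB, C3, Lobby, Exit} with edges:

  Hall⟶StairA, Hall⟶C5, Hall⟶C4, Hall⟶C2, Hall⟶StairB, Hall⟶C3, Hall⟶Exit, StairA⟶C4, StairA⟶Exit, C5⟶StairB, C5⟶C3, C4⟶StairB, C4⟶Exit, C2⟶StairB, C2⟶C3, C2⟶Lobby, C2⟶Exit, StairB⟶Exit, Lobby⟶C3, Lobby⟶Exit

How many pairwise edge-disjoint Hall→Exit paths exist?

Assign every edge capacity 1; by Menger, the answer equals the max flow.
Path Hall→Exit (+1); total 1.
Path Hall→StairA→Exit (+1); total 2.
Path Hall→C4→Exit (+1); total 3.
Path Hall→C2→Exit (+1); total 4.
Path Hall→StairB→Exit (+1); total 5.
No residual Hall→Exit path; max flow = 5.
Certifying cut of size 5: {Hall→C2, Hall→C4, Hall→Exit, Hall→StairA, StairB→Exit}.

5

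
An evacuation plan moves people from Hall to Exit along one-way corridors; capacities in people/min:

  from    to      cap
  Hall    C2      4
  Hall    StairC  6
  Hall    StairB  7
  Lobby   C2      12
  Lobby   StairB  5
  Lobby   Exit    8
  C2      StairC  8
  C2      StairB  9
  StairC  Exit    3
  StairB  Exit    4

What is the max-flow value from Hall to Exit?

7

Augment Hall→StairC→Exit: bottleneck 3, flow now 3.
Augment Hall→StairB→Exit: bottleneck 4, flow now 7.
No augmenting path remains; maximum flow = 7.
In the residual graph, reachable from Hall: {Hall, C2, StairC, StairB}.
Min-cut edges: StairC→Exit (3), StairB→Exit (4); capacity 3 + 4 = 7.
This cut is saturated, so no flow can exceed 7.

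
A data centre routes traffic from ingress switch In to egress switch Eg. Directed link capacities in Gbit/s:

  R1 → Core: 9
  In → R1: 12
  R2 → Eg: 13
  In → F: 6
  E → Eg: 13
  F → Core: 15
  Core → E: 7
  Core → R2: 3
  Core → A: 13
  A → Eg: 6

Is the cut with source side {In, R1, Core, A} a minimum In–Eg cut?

No — its capacity is 22, but the minimum cut has capacity 15.

Given cut capacity: 6 + 7 + 3 + 6 = 22.
Augment In→R1→Core→E→Eg: bottleneck 7, flow now 7.
Augment In→R1→Core→R2→Eg: bottleneck 2, flow now 9.
Augment In→F→Core→R2→Eg: bottleneck 1, flow now 10.
Augment In→F→Core→A→Eg: bottleneck 5, flow now 15.
No augmenting path remains; maximum flow = 15.
In the residual graph, reachable from In: {In, R1}.
Min-cut edges: In→F (6), R1→Core (9); capacity 6 + 9 = 15.
Cut capacity 22 exceeds the max flow 15, so it is not minimum.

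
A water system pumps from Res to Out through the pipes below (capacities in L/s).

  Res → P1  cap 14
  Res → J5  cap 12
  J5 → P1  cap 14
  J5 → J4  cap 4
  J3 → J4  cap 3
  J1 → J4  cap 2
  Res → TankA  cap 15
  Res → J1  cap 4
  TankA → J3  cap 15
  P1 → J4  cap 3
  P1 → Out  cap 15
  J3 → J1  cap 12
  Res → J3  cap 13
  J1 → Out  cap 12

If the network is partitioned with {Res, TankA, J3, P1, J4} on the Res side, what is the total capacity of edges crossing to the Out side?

43

Edges leaving {Res, TankA, J3, P1, J4}: Res→J1 (4), Res→J5 (12), J3→J1 (12), P1→Out (15).
Cut capacity = 4 + 12 + 12 + 15 = 43.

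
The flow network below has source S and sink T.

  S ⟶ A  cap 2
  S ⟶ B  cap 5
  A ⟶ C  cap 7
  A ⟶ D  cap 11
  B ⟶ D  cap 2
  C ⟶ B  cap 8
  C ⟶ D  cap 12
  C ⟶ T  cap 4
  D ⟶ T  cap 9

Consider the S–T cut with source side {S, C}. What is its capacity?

31

Edges leaving {S, C}: S→A (2), S→B (5), C→B (8), C→D (12), C→T (4).
Cut capacity = 2 + 5 + 8 + 12 + 4 = 31.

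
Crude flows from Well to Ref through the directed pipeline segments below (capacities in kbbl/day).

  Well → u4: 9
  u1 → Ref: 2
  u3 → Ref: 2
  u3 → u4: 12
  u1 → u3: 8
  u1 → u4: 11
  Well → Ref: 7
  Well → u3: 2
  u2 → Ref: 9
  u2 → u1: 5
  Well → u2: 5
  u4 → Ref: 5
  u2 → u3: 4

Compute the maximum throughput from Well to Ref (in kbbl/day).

Augment Well→Ref: bottleneck 7, flow now 7.
Augment Well→u2→Ref: bottleneck 5, flow now 12.
Augment Well→u3→Ref: bottleneck 2, flow now 14.
Augment Well→u4→Ref: bottleneck 5, flow now 19.
No augmenting path remains; maximum flow = 19.
In the residual graph, reachable from Well: {Well, u4}.
Min-cut edges: Well→u2 (5), Well→u3 (2), Well→Ref (7), u4→Ref (5); capacity 5 + 2 + 7 + 5 = 19.
This cut is saturated, so no flow can exceed 19.

19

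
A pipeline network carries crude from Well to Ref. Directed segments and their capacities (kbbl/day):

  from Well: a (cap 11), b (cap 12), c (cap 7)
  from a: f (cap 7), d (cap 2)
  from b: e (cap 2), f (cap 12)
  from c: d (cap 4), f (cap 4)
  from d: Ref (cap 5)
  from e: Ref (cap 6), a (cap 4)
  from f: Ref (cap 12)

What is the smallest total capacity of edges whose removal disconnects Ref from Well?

19

Augment Well→a→d→Ref: bottleneck 2, flow now 2.
Augment Well→a→f→Ref: bottleneck 7, flow now 9.
Augment Well→b→e→Ref: bottleneck 2, flow now 11.
Augment Well→b→f→Ref: bottleneck 5, flow now 16.
Augment Well→c→d→Ref: bottleneck 3, flow now 19.
No augmenting path remains; maximum flow = 19.
By max-flow min-cut, the minimum cut capacity equals the max flow.
In the residual graph, reachable from Well: {Well, a, b, c, d, f}.
Min-cut edges: b→e (2), d→Ref (5), f→Ref (12); capacity 2 + 5 + 12 = 19.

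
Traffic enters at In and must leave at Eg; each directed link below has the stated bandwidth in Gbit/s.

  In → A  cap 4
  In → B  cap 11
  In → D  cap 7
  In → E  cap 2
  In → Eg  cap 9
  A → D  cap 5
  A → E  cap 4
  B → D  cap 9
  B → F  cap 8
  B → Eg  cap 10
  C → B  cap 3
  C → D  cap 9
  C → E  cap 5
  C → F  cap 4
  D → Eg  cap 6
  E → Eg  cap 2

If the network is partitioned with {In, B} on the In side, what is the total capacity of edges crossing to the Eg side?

49

Edges leaving {In, B}: In→A (4), In→D (7), In→E (2), In→Eg (9), B→D (9), B→F (8), B→Eg (10).
Cut capacity = 4 + 7 + 2 + 9 + 9 + 8 + 10 = 49.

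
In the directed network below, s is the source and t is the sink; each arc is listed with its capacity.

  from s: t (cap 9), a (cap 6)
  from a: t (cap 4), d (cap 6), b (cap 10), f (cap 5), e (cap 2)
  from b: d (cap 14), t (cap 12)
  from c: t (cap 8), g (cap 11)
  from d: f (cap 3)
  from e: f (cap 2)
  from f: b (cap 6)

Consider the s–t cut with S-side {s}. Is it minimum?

Given cut capacity: 6 + 9 = 15.
Augment s→t: bottleneck 9, flow now 9.
Augment s→a→t: bottleneck 4, flow now 13.
Augment s→a→b→t: bottleneck 2, flow now 15.
No augmenting path remains; maximum flow = 15.
Cut capacity 15 equals the max flow, so it is a minimum cut.

Yes — it is a minimum cut (capacity 15).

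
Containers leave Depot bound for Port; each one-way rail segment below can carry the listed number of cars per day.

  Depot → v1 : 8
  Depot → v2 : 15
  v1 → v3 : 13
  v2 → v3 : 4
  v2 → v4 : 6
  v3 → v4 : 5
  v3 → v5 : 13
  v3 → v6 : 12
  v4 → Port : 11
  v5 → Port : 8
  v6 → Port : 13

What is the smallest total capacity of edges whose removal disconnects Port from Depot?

Augment Depot→v2→v4→Port: bottleneck 6, flow now 6.
Augment Depot→v1→v3→v4→Port: bottleneck 5, flow now 11.
Augment Depot→v1→v3→v5→Port: bottleneck 3, flow now 14.
Augment Depot→v2→v3→v5→Port: bottleneck 4, flow now 18.
No augmenting path remains; maximum flow = 18.
By max-flow min-cut, the minimum cut capacity equals the max flow.
In the residual graph, reachable from Depot: {Depot, v2}.
Min-cut edges: Depot→v1 (8), v2→v3 (4), v2→v4 (6); capacity 8 + 4 + 6 = 18.

18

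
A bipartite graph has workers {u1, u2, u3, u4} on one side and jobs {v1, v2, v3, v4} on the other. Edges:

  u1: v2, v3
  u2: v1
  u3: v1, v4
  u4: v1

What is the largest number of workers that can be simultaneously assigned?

3

Unit-capacity flow: source→left, listed edges, right→sink; max matching = max flow.
Augmenting path u1→v2 (+1); matched 1.
Augmenting path u2→v1 (+1); matched 2.
Augmenting path u3→v4 (+1); matched 3.
No augmenting path remains; maximum matching = 3.
König certificate: {u1, u3, v1} is a vertex cover of size 3 (every listed pair touches it), so no matching can be larger.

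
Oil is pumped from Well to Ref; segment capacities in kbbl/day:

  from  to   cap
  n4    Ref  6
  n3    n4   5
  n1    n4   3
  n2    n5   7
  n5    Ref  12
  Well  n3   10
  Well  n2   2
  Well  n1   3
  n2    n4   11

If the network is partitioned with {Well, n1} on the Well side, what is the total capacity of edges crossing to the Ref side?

Edges leaving {Well, n1}: Well→n2 (2), Well→n3 (10), n1→n4 (3).
Cut capacity = 2 + 10 + 3 = 15.

15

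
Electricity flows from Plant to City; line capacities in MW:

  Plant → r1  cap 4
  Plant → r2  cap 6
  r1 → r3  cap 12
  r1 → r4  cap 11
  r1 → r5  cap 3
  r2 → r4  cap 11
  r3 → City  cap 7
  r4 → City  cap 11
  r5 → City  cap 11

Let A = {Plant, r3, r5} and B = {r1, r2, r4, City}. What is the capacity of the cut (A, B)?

Edges leaving {Plant, r3, r5}: Plant→r1 (4), Plant→r2 (6), r3→City (7), r5→City (11).
Cut capacity = 4 + 6 + 7 + 11 = 28.

28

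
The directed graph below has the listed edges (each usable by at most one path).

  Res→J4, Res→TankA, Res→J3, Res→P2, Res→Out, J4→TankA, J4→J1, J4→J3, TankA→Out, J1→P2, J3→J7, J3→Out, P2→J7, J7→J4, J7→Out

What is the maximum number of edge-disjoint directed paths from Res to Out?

Assign every edge capacity 1; by Menger, the answer equals the max flow.
Path Res→Out (+1); total 1.
Path Res→TankA→Out (+1); total 2.
Path Res→J3→Out (+1); total 3.
Path Res→P2→J7→Out (+1); total 4.
No residual Res→Out path; max flow = 4.
Certifying cut of size 4: {J3→Out, J7→Out, Res→Out, TankA→Out}.

4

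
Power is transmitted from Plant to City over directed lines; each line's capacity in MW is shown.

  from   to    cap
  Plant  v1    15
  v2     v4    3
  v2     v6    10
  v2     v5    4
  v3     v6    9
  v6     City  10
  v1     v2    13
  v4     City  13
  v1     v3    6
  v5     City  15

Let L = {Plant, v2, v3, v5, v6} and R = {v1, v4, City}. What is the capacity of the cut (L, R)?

43

Edges leaving {Plant, v2, v3, v5, v6}: Plant→v1 (15), v2→v4 (3), v5→City (15), v6→City (10).
Cut capacity = 15 + 3 + 15 + 10 = 43.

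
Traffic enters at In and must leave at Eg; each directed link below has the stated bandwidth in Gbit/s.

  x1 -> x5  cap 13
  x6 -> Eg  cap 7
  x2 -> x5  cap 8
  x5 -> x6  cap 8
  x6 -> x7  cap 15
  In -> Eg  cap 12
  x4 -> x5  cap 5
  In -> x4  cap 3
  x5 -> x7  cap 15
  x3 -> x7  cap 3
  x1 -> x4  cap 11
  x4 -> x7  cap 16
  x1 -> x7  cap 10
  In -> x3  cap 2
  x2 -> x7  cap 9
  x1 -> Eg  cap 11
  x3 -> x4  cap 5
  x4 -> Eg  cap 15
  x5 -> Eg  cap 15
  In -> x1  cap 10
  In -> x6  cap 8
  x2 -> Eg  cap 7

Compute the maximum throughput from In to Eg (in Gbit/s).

Augment In→Eg: bottleneck 12, flow now 12.
Augment In→x1→Eg: bottleneck 10, flow now 22.
Augment In→x4→Eg: bottleneck 3, flow now 25.
Augment In→x6→Eg: bottleneck 7, flow now 32.
Augment In→x3→x4→Eg: bottleneck 2, flow now 34.
No augmenting path remains; maximum flow = 34.
In the residual graph, reachable from In: {In, x6, x7}.
Min-cut edges: In→x1 (10), In→x3 (2), In→x4 (3), In→Eg (12), x6→Eg (7); capacity 10 + 2 + 3 + 12 + 7 = 34.
This cut is saturated, so no flow can exceed 34.

34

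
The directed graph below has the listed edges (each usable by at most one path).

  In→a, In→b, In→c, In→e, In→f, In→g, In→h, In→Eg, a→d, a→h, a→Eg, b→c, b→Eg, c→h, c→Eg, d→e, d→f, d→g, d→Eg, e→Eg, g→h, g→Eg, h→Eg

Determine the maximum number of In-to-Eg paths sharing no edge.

7

Assign every edge capacity 1; by Menger, the answer equals the max flow.
Path In→Eg (+1); total 1.
Path In→a→Eg (+1); total 2.
Path In→b→Eg (+1); total 3.
Path In→c→Eg (+1); total 4.
Path In→e→Eg (+1); total 5.
Path In→g→Eg (+1); total 6.
Path In→h→Eg (+1); total 7.
No residual In→Eg path; max flow = 7.
Certifying cut of size 7: {In→Eg, In→a, In→b, In→c, In→e, In→g, In→h}.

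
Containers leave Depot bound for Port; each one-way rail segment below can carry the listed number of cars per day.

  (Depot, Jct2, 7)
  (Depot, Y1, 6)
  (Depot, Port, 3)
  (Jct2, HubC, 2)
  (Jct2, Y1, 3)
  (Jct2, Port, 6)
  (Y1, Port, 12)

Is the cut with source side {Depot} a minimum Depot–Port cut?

Given cut capacity: 7 + 6 + 3 = 16.
Augment Depot→Port: bottleneck 3, flow now 3.
Augment Depot→Jct2→Port: bottleneck 6, flow now 9.
Augment Depot→Y1→Port: bottleneck 6, flow now 15.
Augment Depot→Jct2→Y1→Port: bottleneck 1, flow now 16.
No augmenting path remains; maximum flow = 16.
Cut capacity 16 equals the max flow, so it is a minimum cut.

Yes — it is a minimum cut (capacity 16).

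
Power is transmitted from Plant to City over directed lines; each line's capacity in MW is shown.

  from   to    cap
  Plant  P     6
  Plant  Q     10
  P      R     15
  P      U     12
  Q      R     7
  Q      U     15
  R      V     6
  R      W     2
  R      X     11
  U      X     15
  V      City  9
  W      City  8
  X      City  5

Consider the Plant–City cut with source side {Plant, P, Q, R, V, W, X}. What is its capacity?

49

Edges leaving {Plant, P, Q, R, V, W, X}: P→U (12), Q→U (15), V→City (9), W→City (8), X→City (5).
Cut capacity = 12 + 15 + 9 + 8 + 5 = 49.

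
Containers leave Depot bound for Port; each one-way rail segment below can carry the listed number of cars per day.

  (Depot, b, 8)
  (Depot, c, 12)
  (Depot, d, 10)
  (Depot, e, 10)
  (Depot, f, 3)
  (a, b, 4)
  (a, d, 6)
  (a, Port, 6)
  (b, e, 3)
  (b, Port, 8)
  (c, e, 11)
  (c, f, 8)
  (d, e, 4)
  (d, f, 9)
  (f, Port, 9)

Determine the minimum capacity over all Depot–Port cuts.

Augment Depot→b→Port: bottleneck 8, flow now 8.
Augment Depot→f→Port: bottleneck 3, flow now 11.
Augment Depot→c→f→Port: bottleneck 6, flow now 17.
No augmenting path remains; maximum flow = 17.
By max-flow min-cut, the minimum cut capacity equals the max flow.
In the residual graph, reachable from Depot: {Depot, c, d, e, f}.
Min-cut edges: Depot→b (8), f→Port (9); capacity 8 + 9 = 17.

17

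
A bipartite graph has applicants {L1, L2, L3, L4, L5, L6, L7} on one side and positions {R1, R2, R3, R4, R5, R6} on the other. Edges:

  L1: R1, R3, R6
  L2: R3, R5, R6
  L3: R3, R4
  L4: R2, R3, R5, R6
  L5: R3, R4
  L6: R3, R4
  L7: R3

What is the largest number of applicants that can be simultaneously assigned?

Unit-capacity flow: source→left, listed edges, right→sink; max matching = max flow.
Augmenting path L1→R1 (+1); matched 1.
Augmenting path L2→R3 (+1); matched 2.
Augmenting path L3→R4 (+1); matched 3.
Augmenting path L4→R2 (+1); matched 4.
Augmenting path L5→R3→L2→R5 (+1); matched 5.
No augmenting path remains; maximum matching = 5.
König certificate: {L1, L2, L4, R3, R4} is a vertex cover of size 5 (every listed pair touches it), so no matching can be larger.

5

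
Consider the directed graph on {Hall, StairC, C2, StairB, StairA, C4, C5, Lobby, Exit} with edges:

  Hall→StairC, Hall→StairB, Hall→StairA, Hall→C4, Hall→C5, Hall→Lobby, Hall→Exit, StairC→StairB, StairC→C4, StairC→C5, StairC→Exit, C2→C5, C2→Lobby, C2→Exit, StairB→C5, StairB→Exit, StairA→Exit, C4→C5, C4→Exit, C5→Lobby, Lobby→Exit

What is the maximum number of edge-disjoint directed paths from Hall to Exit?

6

Assign every edge capacity 1; by Menger, the answer equals the max flow.
Path Hall→Exit (+1); total 1.
Path Hall→StairC→Exit (+1); total 2.
Path Hall→StairB→Exit (+1); total 3.
Path Hall→StairA→Exit (+1); total 4.
Path Hall→C4→Exit (+1); total 5.
Path Hall→Lobby→Exit (+1); total 6.
No residual Hall→Exit path; max flow = 6.
Certifying cut of size 6: {Hall→C4, Hall→Exit, Hall→StairA, Hall→StairB, Hall→StairC, Lobby→Exit}.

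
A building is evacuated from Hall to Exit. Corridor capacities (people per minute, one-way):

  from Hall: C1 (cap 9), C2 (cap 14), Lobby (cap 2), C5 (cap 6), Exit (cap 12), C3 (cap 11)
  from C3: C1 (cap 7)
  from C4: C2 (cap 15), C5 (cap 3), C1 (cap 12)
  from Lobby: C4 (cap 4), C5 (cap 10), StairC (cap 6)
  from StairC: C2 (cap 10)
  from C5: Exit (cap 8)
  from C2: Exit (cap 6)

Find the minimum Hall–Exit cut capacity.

Augment Hall→Exit: bottleneck 12, flow now 12.
Augment Hall→C5→Exit: bottleneck 6, flow now 18.
Augment Hall→C2→Exit: bottleneck 6, flow now 24.
Augment Hall→Lobby→C5→Exit: bottleneck 2, flow now 26.
No augmenting path remains; maximum flow = 26.
By max-flow min-cut, the minimum cut capacity equals the max flow.
In the residual graph, reachable from Hall: {Hall, C3, C1, C2}.
Min-cut edges: Hall→Lobby (2), Hall→C5 (6), Hall→Exit (12), C2→Exit (6); capacity 2 + 6 + 12 + 6 = 26.

26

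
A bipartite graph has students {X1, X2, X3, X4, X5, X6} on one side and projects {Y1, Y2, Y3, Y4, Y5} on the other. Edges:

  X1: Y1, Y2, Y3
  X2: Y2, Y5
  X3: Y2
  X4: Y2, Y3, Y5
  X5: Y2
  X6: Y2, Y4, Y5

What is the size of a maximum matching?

5

Unit-capacity flow: source→left, listed edges, right→sink; max matching = max flow.
Augmenting path X1→Y1 (+1); matched 1.
Augmenting path X2→Y2 (+1); matched 2.
Augmenting path X4→Y3 (+1); matched 3.
Augmenting path X6→Y4 (+1); matched 4.
Augmenting path X3→Y2→X2→Y5 (+1); matched 5.
No augmenting path remains; maximum matching = 5.
König certificate: {X1, X2, X4, X6, Y2} is a vertex cover of size 5 (every listed pair touches it), so no matching can be larger.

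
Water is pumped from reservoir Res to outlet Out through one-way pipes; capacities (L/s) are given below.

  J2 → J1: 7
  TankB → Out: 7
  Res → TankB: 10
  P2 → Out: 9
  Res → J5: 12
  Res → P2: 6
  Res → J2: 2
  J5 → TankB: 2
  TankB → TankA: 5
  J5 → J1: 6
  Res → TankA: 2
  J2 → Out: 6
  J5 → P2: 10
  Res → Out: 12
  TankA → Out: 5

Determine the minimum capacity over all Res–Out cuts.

35

Augment Res→Out: bottleneck 12, flow now 12.
Augment Res→P2→Out: bottleneck 6, flow now 18.
Augment Res→TankB→Out: bottleneck 7, flow now 25.
Augment Res→TankA→Out: bottleneck 2, flow now 27.
Augment Res→J2→Out: bottleneck 2, flow now 29.
Augment Res→J5→P2→Out: bottleneck 3, flow now 32.
Augment Res→TankB→TankA→Out: bottleneck 3, flow now 35.
No augmenting path remains; maximum flow = 35.
By max-flow min-cut, the minimum cut capacity equals the max flow.
In the residual graph, reachable from Res: {Res, J5, P2, TankB, TankA, J1}.
Min-cut edges: Res→J2 (2), Res→Out (12), P2→Out (9), TankB→Out (7), TankA→Out (5); capacity 2 + 12 + 9 + 7 + 5 = 35.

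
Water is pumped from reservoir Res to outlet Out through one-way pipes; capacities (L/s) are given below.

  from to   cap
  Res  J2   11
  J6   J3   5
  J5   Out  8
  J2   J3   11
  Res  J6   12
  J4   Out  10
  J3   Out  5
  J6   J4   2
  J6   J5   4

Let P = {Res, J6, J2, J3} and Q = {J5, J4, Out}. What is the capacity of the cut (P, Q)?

11

Edges leaving {Res, J6, J2, J3}: J6→J5 (4), J6→J4 (2), J3→Out (5).
Cut capacity = 4 + 2 + 5 = 11.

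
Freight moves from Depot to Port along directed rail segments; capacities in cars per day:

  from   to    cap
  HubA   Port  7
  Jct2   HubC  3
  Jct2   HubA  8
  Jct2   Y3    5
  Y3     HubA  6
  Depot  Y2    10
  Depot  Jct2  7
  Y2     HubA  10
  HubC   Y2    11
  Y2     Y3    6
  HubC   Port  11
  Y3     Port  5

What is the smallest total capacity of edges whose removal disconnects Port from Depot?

Augment Depot→Y2→Y3→Port: bottleneck 5, flow now 5.
Augment Depot→Y2→HubA→Port: bottleneck 5, flow now 10.
Augment Depot→Jct2→HubC→Port: bottleneck 3, flow now 13.
Augment Depot→Jct2→HubA→Port: bottleneck 2, flow now 15.
No augmenting path remains; maximum flow = 15.
By max-flow min-cut, the minimum cut capacity equals the max flow.
In the residual graph, reachable from Depot: {Depot, Y2, Jct2, Y3, HubA}.
Min-cut edges: Jct2→HubC (3), Y3→Port (5), HubA→Port (7); capacity 3 + 5 + 7 = 15.

15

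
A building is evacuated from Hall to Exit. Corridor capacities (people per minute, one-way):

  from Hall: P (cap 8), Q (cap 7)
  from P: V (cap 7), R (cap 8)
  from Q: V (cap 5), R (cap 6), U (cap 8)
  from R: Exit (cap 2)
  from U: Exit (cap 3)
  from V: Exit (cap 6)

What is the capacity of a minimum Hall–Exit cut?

11

Augment Hall→P→R→Exit: bottleneck 2, flow now 2.
Augment Hall→P→V→Exit: bottleneck 6, flow now 8.
Augment Hall→Q→U→Exit: bottleneck 3, flow now 11.
No augmenting path remains; maximum flow = 11.
By max-flow min-cut, the minimum cut capacity equals the max flow.
In the residual graph, reachable from Hall: {Hall, P, Q, R, U, V}.
Min-cut edges: R→Exit (2), U→Exit (3), V→Exit (6); capacity 2 + 3 + 6 = 11.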